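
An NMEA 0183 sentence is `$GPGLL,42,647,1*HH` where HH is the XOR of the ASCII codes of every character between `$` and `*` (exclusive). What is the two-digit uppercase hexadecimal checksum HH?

7E

XOR the ASCII codes of the payload characters:
  'G' = 0x47 → acc = 0x47
  'P' = 0x50 → acc = 0x17
  'G' = 0x47 → acc = 0x50
  'L' = 0x4C → acc = 0x1C
  'L' = 0x4C → acc = 0x50
  ',' = 0x2C → acc = 0x7C
  '4' = 0x34 → acc = 0x48
  '2' = 0x32 → acc = 0x7A
  ',' = 0x2C → acc = 0x56
  '6' = 0x36 → acc = 0x60
  '4' = 0x34 → acc = 0x54
  '7' = 0x37 → acc = 0x63
  ',' = 0x2C → acc = 0x4F
  '1' = 0x31 → acc = 0x7E
Checksum = 0x7E.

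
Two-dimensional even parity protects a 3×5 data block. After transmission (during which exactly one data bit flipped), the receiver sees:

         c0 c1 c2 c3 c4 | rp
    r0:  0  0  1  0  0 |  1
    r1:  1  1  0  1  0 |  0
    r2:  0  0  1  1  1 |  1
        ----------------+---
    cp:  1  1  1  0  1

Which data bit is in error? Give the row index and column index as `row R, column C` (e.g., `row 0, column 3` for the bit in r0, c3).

row 1, column 2

Recompute each row's even parity and compare to rp:
  r0: data parity 1, sent rp 1 → ok
  r1: data parity 1, sent rp 0 → mismatch
  r2: data parity 1, sent rp 1 → ok
Recompute each column's even parity and compare to cp:
  c0: data parity 1, sent cp 1 → ok
  c1: data parity 1, sent cp 1 → ok
  c2: data parity 0, sent cp 1 → mismatch
  c3: data parity 0, sent cp 0 → ok
  c4: data parity 1, sent cp 1 → ok
Exactly one row (r1) and one column (c2) fail → the flipped bit is at their intersection.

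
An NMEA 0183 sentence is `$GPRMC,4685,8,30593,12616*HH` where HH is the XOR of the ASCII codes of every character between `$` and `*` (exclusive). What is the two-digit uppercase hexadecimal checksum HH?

XOR the ASCII codes of the payload characters:
  'G' = 0x47 → acc = 0x47
  'P' = 0x50 → acc = 0x17
  'R' = 0x52 → acc = 0x45
  'M' = 0x4D → acc = 0x08
  'C' = 0x43 → acc = 0x4B
  ',' = 0x2C → acc = 0x67
  '4' = 0x34 → acc = 0x53
  '6' = 0x36 → acc = 0x65
  '8' = 0x38 → acc = 0x5D
  '5' = 0x35 → acc = 0x68
  ',' = 0x2C → acc = 0x44
  '8' = 0x38 → acc = 0x7C
  ',' = 0x2C → acc = 0x50
  '3' = 0x33 → acc = 0x63
  '0' = 0x30 → acc = 0x53
  '5' = 0x35 → acc = 0x66
  '9' = 0x39 → acc = 0x5F
  '3' = 0x33 → acc = 0x6C
  ',' = 0x2C → acc = 0x40
  '1' = 0x31 → acc = 0x71
  '2' = 0x32 → acc = 0x43
  '6' = 0x36 → acc = 0x75
  '1' = 0x31 → acc = 0x44
  '6' = 0x36 → acc = 0x72
Checksum = 0x72.

72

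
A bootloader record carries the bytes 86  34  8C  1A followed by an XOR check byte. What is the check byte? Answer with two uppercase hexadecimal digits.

XOR the bytes together:
  start with 0x86
  0x86 ⊕ 0x34 = 0xB2
  0xB2 ⊕ 0x8C = 0x3E
  0x3E ⊕ 0x1A = 0x24

24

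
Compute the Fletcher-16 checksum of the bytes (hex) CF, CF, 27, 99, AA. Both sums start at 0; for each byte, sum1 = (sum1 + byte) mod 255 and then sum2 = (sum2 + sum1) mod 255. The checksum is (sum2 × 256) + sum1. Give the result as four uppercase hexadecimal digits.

A10B

Running sums (mod 255):
  after byte 0 (CF): sum1=207, sum2=207
  after byte 1 (CF): sum1=159, sum2=111
  after byte 2 (27): sum1=198, sum2=54
  after byte 3 (99): sum1=96, sum2=150
  after byte 4 (AA): sum1=11, sum2=161
Checksum = sum2·256 + sum1 = 161·256 + 11 = 41227 = 0xA10B.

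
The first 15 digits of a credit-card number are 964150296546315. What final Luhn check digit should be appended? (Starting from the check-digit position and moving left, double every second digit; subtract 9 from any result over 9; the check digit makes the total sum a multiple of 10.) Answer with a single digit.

2

Partial digits right→left: 5 1 3 6 4 5 6 9 2 0 5 1 4 6 9
Double every second digit counting from the check-digit position (so the 1st, 3rd, 5th, ... of the partial from the right).
  doubled (with −9 where >9): 1 6 8 3 4 1 8 9 → sum 40
  kept as-is: 1 6 5 9 0 1 6 → sum 28
Total = 40 + 28 = 68.
Check digit = (10 − (68 mod 10)) mod 10 = 2.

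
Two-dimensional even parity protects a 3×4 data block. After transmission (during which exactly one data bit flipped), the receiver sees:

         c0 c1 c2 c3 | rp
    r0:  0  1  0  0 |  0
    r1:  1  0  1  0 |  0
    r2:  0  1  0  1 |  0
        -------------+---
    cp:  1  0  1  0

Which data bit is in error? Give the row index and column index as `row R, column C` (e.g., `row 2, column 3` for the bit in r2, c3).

row 0, column 3

Recompute each row's even parity and compare to rp:
  r0: data parity 1, sent rp 0 → mismatch
  r1: data parity 0, sent rp 0 → ok
  r2: data parity 0, sent rp 0 → ok
Recompute each column's even parity and compare to cp:
  c0: data parity 1, sent cp 1 → ok
  c1: data parity 0, sent cp 0 → ok
  c2: data parity 1, sent cp 1 → ok
  c3: data parity 1, sent cp 0 → mismatch
Exactly one row (r0) and one column (c3) fail → the flipped bit is at their intersection.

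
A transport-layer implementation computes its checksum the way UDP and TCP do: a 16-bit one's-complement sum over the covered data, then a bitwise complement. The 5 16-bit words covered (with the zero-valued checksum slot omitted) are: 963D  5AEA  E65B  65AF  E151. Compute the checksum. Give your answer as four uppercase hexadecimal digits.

E17A

One's-complement addition (fold any carry out of bit 15 back into bit 0):
  0x963D + 0x5AEA = 0x0F127
  0xF127 + 0xE65B = 0x1D782 → wrap carry → 0xD783
  0xD783 + 0x65AF = 0x13D32 → wrap carry → 0x3D33
  0x3D33 + 0xE151 = 0x11E84 → wrap carry → 0x1E85
One's-complement sum = 0x1E85.
Checksum = ~0x1E85 & 0xFFFF = 0xE17A.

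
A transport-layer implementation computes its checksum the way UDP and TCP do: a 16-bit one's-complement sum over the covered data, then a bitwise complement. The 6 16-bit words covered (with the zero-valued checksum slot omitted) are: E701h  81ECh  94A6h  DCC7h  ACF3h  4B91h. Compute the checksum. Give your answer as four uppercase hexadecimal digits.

2D1E

One's-complement addition (fold any carry out of bit 15 back into bit 0):
  0xE701 + 0x81EC = 0x168ED → wrap carry → 0x68EE
  0x68EE + 0x94A6 = 0x0FD94
  0xFD94 + 0xDCC7 = 0x1DA5B → wrap carry → 0xDA5C
  0xDA5C + 0xACF3 = 0x1874F → wrap carry → 0x8750
  0x8750 + 0x4B91 = 0x0D2E1
One's-complement sum = 0xD2E1.
Checksum = ~0xD2E1 & 0xFFFF = 0x2D1E.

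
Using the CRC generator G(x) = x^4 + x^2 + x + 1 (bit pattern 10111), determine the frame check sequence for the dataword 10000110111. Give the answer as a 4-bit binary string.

Append 4 zeros: 100001101110000. Divide by 10111 (XOR where the leading bit is 1):
  pos 0: 10000 XOR 10111 = 00111
  pos 2: 11111 XOR 10111 = 01000
  pos 3: 10000 XOR 10111 = 00111
  pos 5: 11111 XOR 10111 = 01000
  pos 6: 10001 XOR 10111 = 00110
  pos 8: 11000 XOR 10111 = 01111
  pos 9: 11110 XOR 10111 = 01001
  pos 10: 10010 XOR 10111 = 00101
Remainder (last 4 bits) = 0101. This is the CRC / FCS.

0101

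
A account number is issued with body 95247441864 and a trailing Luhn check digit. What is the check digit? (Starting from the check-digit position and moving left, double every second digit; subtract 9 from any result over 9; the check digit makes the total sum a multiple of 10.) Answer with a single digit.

9

Partial digits right→left: 4 6 8 1 4 4 7 4 2 5 9
Double every second digit counting from the check-digit position (so the 1st, 3rd, 5th, ... of the partial from the right).
  doubled (with −9 where >9): 8 7 8 5 4 9 → sum 41
  kept as-is: 6 1 4 4 5 → sum 20
Total = 41 + 20 = 61.
Check digit = (10 − (61 mod 10)) mod 10 = 9.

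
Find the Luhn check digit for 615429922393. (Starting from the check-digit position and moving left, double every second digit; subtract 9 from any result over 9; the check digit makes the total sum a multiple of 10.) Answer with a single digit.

Partial digits right→left: 3 9 3 2 2 9 9 2 4 5 1 6
Double every second digit counting from the check-digit position (so the 1st, 3rd, 5th, ... of the partial from the right).
  doubled (with −9 where >9): 6 6 4 9 8 2 → sum 35
  kept as-is: 9 2 9 2 5 6 → sum 33
Total = 35 + 33 = 68.
Check digit = (10 − (68 mod 10)) mod 10 = 2.

2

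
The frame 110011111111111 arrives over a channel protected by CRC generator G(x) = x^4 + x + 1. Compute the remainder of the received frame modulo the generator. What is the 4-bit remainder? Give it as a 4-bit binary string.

Modulo-2 division of 110011111111111 by 10011:
  pos 0: 11001 XOR 10011 = 01010
  pos 1: 10101 XOR 10011 = 00110
  pos 3: 11011 XOR 10011 = 01000
  pos 4: 10001 XOR 10011 = 00010
  pos 7: 10111 XOR 10011 = 00100
  pos 9: 10011 XOR 10011 = 00000
Remainder = 0001 (nonzero — an error is detected).

0001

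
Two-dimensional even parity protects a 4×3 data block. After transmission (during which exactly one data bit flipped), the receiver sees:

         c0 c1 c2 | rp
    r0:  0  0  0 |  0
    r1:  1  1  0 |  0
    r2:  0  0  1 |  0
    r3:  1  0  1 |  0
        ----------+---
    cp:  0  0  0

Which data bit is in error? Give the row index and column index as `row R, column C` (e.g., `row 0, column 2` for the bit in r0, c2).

Recompute each row's even parity and compare to rp:
  r0: data parity 0, sent rp 0 → ok
  r1: data parity 0, sent rp 0 → ok
  r2: data parity 1, sent rp 0 → mismatch
  r3: data parity 0, sent rp 0 → ok
Recompute each column's even parity and compare to cp:
  c0: data parity 0, sent cp 0 → ok
  c1: data parity 1, sent cp 0 → mismatch
  c2: data parity 0, sent cp 0 → ok
Exactly one row (r2) and one column (c1) fail → the flipped bit is at their intersection.

row 2, column 1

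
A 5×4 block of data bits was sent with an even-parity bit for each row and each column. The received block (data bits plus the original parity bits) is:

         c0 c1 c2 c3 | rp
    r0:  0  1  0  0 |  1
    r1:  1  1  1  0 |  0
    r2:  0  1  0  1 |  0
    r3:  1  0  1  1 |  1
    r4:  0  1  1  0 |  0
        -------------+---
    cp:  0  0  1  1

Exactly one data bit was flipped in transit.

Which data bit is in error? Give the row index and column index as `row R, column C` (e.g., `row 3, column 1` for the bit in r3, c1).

row 1, column 3

Recompute each row's even parity and compare to rp:
  r0: data parity 1, sent rp 1 → ok
  r1: data parity 1, sent rp 0 → mismatch
  r2: data parity 0, sent rp 0 → ok
  r3: data parity 1, sent rp 1 → ok
  r4: data parity 0, sent rp 0 → ok
Recompute each column's even parity and compare to cp:
  c0: data parity 0, sent cp 0 → ok
  c1: data parity 0, sent cp 0 → ok
  c2: data parity 1, sent cp 1 → ok
  c3: data parity 0, sent cp 1 → mismatch
Exactly one row (r1) and one column (c3) fail → the flipped bit is at their intersection.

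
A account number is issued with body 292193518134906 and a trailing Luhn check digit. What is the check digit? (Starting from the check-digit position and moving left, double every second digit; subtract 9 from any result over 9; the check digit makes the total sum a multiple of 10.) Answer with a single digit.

Partial digits right→left: 6 0 9 4 3 1 8 1 5 3 9 1 2 9 2
Double every second digit counting from the check-digit position (so the 1st, 3rd, 5th, ... of the partial from the right).
  doubled (with −9 where >9): 3 9 6 7 1 9 4 4 → sum 43
  kept as-is: 0 4 1 1 3 1 9 → sum 19
Total = 43 + 19 = 62.
Check digit = (10 − (62 mod 10)) mod 10 = 8.

8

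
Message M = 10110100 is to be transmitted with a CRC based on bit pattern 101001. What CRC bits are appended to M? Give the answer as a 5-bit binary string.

Append 5 zeros: 1011010000000. Divide by 101001 (XOR where the leading bit is 1):
  pos 0: 101101 XOR 101001 = 000100
  pos 3: 100000 XOR 101001 = 001001
  pos 5: 100100 XOR 101001 = 001101
  pos 7: 110100 XOR 101001 = 011101
Remainder (last 5 bits) = 11101. This is the CRC / FCS.

11101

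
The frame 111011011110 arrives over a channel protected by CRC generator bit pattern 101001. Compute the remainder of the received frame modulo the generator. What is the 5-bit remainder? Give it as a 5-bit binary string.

Modulo-2 division of 111011011110 by 101001:
  pos 0: 111011 XOR 101001 = 010010
  pos 1: 100100 XOR 101001 = 001101
  pos 3: 110111 XOR 101001 = 011110
  pos 4: 111101 XOR 101001 = 010100
  pos 5: 101001 XOR 101001 = 000000
Remainder = 00000 (zero — the frame passes the CRC check).

00000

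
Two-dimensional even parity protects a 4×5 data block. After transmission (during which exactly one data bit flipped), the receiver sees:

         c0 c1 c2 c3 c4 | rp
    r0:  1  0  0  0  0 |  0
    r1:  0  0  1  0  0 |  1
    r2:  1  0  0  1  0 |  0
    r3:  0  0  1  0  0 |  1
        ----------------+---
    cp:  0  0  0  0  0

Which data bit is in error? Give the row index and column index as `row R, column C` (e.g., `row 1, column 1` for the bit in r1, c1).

row 0, column 3

Recompute each row's even parity and compare to rp:
  r0: data parity 1, sent rp 0 → mismatch
  r1: data parity 1, sent rp 1 → ok
  r2: data parity 0, sent rp 0 → ok
  r3: data parity 1, sent rp 1 → ok
Recompute each column's even parity and compare to cp:
  c0: data parity 0, sent cp 0 → ok
  c1: data parity 0, sent cp 0 → ok
  c2: data parity 0, sent cp 0 → ok
  c3: data parity 1, sent cp 0 → mismatch
  c4: data parity 0, sent cp 0 → ok
Exactly one row (r0) and one column (c3) fail → the flipped bit is at their intersection.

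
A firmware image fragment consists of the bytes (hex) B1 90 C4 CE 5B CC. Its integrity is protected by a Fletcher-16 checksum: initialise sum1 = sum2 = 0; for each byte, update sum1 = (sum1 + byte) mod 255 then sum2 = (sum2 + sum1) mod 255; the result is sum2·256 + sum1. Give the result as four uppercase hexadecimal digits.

00FD

Running sums (mod 255):
  after byte 0 (B1): sum1=177, sum2=177
  after byte 1 (90): sum1=66, sum2=243
  after byte 2 (C4): sum1=7, sum2=250
  after byte 3 (CE): sum1=213, sum2=208
  after byte 4 (5B): sum1=49, sum2=2
  after byte 5 (CC): sum1=253, sum2=0
Checksum = sum2·256 + sum1 = 0·256 + 253 = 253 = 0x00FD.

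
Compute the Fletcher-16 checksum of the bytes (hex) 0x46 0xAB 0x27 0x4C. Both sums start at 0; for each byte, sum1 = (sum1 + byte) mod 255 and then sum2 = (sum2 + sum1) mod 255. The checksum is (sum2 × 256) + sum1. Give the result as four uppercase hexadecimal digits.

B665

Running sums (mod 255):
  after byte 0 (0x46): sum1=70, sum2=70
  after byte 1 (0xAB): sum1=241, sum2=56
  after byte 2 (0x27): sum1=25, sum2=81
  after byte 3 (0x4C): sum1=101, sum2=182
Checksum = sum2·256 + sum1 = 182·256 + 101 = 46693 = 0xB665.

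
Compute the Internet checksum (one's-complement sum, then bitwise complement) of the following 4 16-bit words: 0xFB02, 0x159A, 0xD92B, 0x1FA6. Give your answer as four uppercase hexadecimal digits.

F690

One's-complement addition (fold any carry out of bit 15 back into bit 0):
  0xFB02 + 0x159A = 0x1109C → wrap carry → 0x109D
  0x109D + 0xD92B = 0x0E9C8
  0xE9C8 + 0x1FA6 = 0x1096E → wrap carry → 0x096F
One's-complement sum = 0x096F.
Checksum = ~0x096F & 0xFFFF = 0xF690.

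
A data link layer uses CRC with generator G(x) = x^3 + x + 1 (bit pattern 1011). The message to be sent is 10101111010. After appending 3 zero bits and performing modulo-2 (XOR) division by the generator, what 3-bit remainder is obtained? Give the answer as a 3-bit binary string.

Append 3 zeros: 10101111010000. Divide by 1011 (XOR where the leading bit is 1):
  pos 0: 1010 XOR 1011 = 0001
  pos 3: 1111 XOR 1011 = 0100
  pos 4: 1001 XOR 1011 = 0010
  pos 6: 1001 XOR 1011 = 0010
  pos 8: 1000 XOR 1011 = 0011
  pos 10: 1100 XOR 1011 = 0111
Remainder (last 3 bits) = 111. This is the CRC / FCS.

111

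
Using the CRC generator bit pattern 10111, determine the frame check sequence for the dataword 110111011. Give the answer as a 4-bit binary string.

Append 4 zeros: 1101110110000. Divide by 10111 (XOR where the leading bit is 1):
  pos 0: 11011 XOR 10111 = 01100
  pos 1: 11001 XOR 10111 = 01110
  pos 2: 11100 XOR 10111 = 01011
  pos 3: 10111 XOR 10111 = 00000
  pos 8: 10000 XOR 10111 = 00111
Remainder (last 4 bits) = 0111. This is the CRC / FCS.

0111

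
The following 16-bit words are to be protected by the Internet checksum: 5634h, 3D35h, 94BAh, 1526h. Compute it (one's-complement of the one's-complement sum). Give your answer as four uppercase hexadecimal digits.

One's-complement addition (fold any carry out of bit 15 back into bit 0):
  0x5634 + 0x3D35 = 0x09369
  0x9369 + 0x94BA = 0x12823 → wrap carry → 0x2824
  0x2824 + 0x1526 = 0x03D4A
One's-complement sum = 0x3D4A.
Checksum = ~0x3D4A & 0xFFFF = 0xC2B5.

C2B5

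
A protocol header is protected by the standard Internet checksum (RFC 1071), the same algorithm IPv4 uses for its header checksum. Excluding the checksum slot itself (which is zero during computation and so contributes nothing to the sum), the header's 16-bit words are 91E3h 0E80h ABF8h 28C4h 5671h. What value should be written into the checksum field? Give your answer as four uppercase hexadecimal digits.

One's-complement addition (fold any carry out of bit 15 back into bit 0):
  0x91E3 + 0x0E80 = 0x0A063
  0xA063 + 0xABF8 = 0x14C5B → wrap carry → 0x4C5C
  0x4C5C + 0x28C4 = 0x07520
  0x7520 + 0x5671 = 0x0CB91
One's-complement sum = 0xCB91.
Checksum = ~0xCB91 & 0xFFFF = 0x346E.

346E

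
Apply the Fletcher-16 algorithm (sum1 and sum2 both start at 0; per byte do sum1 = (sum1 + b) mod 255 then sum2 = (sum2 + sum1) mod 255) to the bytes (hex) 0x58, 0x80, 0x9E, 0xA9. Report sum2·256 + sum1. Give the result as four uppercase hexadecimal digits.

C921

Running sums (mod 255):
  after byte 0 (0x58): sum1=88, sum2=88
  after byte 1 (0x80): sum1=216, sum2=49
  after byte 2 (0x9E): sum1=119, sum2=168
  after byte 3 (0xA9): sum1=33, sum2=201
Checksum = sum2·256 + sum1 = 201·256 + 33 = 51489 = 0xC921.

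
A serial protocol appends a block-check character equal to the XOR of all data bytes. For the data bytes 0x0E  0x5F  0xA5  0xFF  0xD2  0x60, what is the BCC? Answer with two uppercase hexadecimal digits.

XOR the bytes together:
  start with 0x0E
  0x0E ⊕ 0x5F = 0x51
  0x51 ⊕ 0xA5 = 0xF4
  0xF4 ⊕ 0xFF = 0x0B
  0x0B ⊕ 0xD2 = 0xD9
  0xD9 ⊕ 0x60 = 0xB9

B9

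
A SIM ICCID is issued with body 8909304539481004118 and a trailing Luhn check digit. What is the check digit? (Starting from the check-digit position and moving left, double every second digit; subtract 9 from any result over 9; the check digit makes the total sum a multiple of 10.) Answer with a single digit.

Partial digits right→left: 8 1 1 4 0 0 1 8 4 9 3 5 4 0 3 9 0 9 8
Double every second digit counting from the check-digit position (so the 1st, 3rd, 5th, ... of the partial from the right).
  doubled (with −9 where >9): 7 2 0 2 8 6 8 6 0 7 → sum 46
  kept as-is: 1 4 0 8 9 5 0 9 9 → sum 45
Total = 46 + 45 = 91.
Check digit = (10 − (91 mod 10)) mod 10 = 9.

9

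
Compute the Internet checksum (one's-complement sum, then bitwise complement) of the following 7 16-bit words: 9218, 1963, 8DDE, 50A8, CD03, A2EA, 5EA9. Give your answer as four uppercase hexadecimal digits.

One's-complement addition (fold any carry out of bit 15 back into bit 0):
  0x9218 + 0x1963 = 0x0AB7B
  0xAB7B + 0x8DDE = 0x13959 → wrap carry → 0x395A
  0x395A + 0x50A8 = 0x08A02
  0x8A02 + 0xCD03 = 0x15705 → wrap carry → 0x5706
  0x5706 + 0xA2EA = 0x0F9F0
  0xF9F0 + 0x5EA9 = 0x15899 → wrap carry → 0x589A
One's-complement sum = 0x589A.
Checksum = ~0x589A & 0xFFFF = 0xA765.

A765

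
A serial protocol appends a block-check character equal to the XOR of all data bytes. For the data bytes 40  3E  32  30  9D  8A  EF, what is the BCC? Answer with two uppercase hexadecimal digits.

XOR the bytes together:
  start with 0x40
  0x40 ⊕ 0x3E = 0x7E
  0x7E ⊕ 0x32 = 0x4C
  0x4C ⊕ 0x30 = 0x7C
  0x7C ⊕ 0x9D = 0xE1
  0xE1 ⊕ 0x8A = 0x6B
  0x6B ⊕ 0xEF = 0x84

84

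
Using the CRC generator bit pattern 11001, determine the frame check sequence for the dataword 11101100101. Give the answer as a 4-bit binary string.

Append 4 zeros: 111011001010000. Divide by 11001 (XOR where the leading bit is 1):
  pos 0: 11101 XOR 11001 = 00100
  pos 2: 10010 XOR 11001 = 01011
  pos 3: 10110 XOR 11001 = 01111
  pos 4: 11111 XOR 11001 = 00110
  pos 6: 11001 XOR 11001 = 00000
Remainder (last 4 bits) = 0000. This is the CRC / FCS.

0000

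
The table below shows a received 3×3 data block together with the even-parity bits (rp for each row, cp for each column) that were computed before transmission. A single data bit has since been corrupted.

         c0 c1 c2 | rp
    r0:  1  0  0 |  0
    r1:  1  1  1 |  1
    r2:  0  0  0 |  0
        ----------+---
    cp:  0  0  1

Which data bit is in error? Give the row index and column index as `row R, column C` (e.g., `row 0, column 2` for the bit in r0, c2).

Recompute each row's even parity and compare to rp:
  r0: data parity 1, sent rp 0 → mismatch
  r1: data parity 1, sent rp 1 → ok
  r2: data parity 0, sent rp 0 → ok
Recompute each column's even parity and compare to cp:
  c0: data parity 0, sent cp 0 → ok
  c1: data parity 1, sent cp 0 → mismatch
  c2: data parity 1, sent cp 1 → ok
Exactly one row (r0) and one column (c1) fail → the flipped bit is at their intersection.

row 0, column 1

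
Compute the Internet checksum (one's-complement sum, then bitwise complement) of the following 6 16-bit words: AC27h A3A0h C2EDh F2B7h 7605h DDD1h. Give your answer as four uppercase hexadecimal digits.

One's-complement addition (fold any carry out of bit 15 back into bit 0):
  0xAC27 + 0xA3A0 = 0x14FC7 → wrap carry → 0x4FC8
  0x4FC8 + 0xC2ED = 0x112B5 → wrap carry → 0x12B6
  0x12B6 + 0xF2B7 = 0x1056D → wrap carry → 0x056E
  0x056E + 0x7605 = 0x07B73
  0x7B73 + 0xDDD1 = 0x15944 → wrap carry → 0x5945
One's-complement sum = 0x5945.
Checksum = ~0x5945 & 0xFFFF = 0xA6BA.

A6BA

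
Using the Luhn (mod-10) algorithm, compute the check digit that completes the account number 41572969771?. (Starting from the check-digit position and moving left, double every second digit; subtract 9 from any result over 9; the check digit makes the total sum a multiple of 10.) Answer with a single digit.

Partial digits right→left: 1 7 7 9 6 9 2 7 5 1 4
Double every second digit counting from the check-digit position (so the 1st, 3rd, 5th, ... of the partial from the right).
  doubled (with −9 where >9): 2 5 3 4 1 8 → sum 23
  kept as-is: 7 9 9 7 1 → sum 33
Total = 23 + 33 = 56.
Check digit = (10 − (56 mod 10)) mod 10 = 4.

4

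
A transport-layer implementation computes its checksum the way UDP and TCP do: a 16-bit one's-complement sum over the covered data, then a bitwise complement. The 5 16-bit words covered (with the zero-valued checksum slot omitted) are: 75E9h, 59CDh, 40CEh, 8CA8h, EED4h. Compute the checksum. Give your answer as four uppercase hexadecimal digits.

One's-complement addition (fold any carry out of bit 15 back into bit 0):
  0x75E9 + 0x59CD = 0x0CFB6
  0xCFB6 + 0x40CE = 0x11084 → wrap carry → 0x1085
  0x1085 + 0x8CA8 = 0x09D2D
  0x9D2D + 0xEED4 = 0x18C01 → wrap carry → 0x8C02
One's-complement sum = 0x8C02.
Checksum = ~0x8C02 & 0xFFFF = 0x73FD.

73FD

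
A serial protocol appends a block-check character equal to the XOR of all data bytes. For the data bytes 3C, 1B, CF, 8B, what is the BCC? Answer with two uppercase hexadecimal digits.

XOR the bytes together:
  start with 0x3C
  0x3C ⊕ 0x1B = 0x27
  0x27 ⊕ 0xCF = 0xE8
  0xE8 ⊕ 0x8B = 0x63

63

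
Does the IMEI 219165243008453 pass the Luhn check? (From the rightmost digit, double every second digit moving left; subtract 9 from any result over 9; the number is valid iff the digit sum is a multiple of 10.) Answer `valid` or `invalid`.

valid

From the right, keep odd positions and double even positions (subtract 9 from any doubled value over 9):
  doubled (positions 2,4,...): 1 7 0 8 1 2 2 → sum 21
  kept (positions 1,3,...): 3 4 0 3 2 6 9 2 → sum 29
Total = 50.
50 mod 10 = 0, so the number is valid.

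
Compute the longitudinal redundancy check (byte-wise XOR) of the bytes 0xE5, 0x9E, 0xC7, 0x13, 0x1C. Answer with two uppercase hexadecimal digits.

XOR the bytes together:
  start with 0xE5
  0xE5 ⊕ 0x9E = 0x7B
  0x7B ⊕ 0xC7 = 0xBC
  0xBC ⊕ 0x13 = 0xAF
  0xAF ⊕ 0x1C = 0xB3

B3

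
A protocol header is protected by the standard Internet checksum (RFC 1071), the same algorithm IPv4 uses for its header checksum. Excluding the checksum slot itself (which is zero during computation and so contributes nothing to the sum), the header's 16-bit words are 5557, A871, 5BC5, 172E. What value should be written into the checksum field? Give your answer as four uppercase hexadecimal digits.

8F43

One's-complement addition (fold any carry out of bit 15 back into bit 0):
  0x5557 + 0xA871 = 0x0FDC8
  0xFDC8 + 0x5BC5 = 0x1598D → wrap carry → 0x598E
  0x598E + 0x172E = 0x070BC
One's-complement sum = 0x70BC.
Checksum = ~0x70BC & 0xFFFF = 0x8F43.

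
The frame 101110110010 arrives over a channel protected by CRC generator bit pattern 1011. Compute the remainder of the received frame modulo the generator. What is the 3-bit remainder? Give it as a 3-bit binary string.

Modulo-2 division of 101110110010 by 1011:
  pos 0: 1011 XOR 1011 = 0000
  pos 4: 1011 XOR 1011 = 0000
Remainder = 010 (nonzero — an error is detected).

010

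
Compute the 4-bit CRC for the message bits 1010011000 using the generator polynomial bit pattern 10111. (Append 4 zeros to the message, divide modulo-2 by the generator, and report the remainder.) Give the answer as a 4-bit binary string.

Append 4 zeros: 10100110000000. Divide by 10111 (XOR where the leading bit is 1):
  pos 0: 10100 XOR 10111 = 00011
  pos 3: 11110 XOR 10111 = 01001
  pos 4: 10010 XOR 10111 = 00101
  pos 6: 10100 XOR 10111 = 00011
  pos 9: 11000 XOR 10111 = 01111
Remainder (last 4 bits) = 1111. This is the CRC / FCS.

1111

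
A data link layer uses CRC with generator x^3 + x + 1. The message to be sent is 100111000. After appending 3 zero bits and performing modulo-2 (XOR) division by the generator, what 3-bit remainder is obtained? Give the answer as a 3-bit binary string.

000

Append 3 zeros: 100111000000. Divide by 1011 (XOR where the leading bit is 1):
  pos 0: 1001 XOR 1011 = 0010
  pos 2: 1011 XOR 1011 = 0000
Remainder (last 3 bits) = 000. This is the CRC / FCS.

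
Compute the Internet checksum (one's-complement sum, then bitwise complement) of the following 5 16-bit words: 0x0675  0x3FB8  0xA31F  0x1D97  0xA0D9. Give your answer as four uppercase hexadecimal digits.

One's-complement addition (fold any carry out of bit 15 back into bit 0):
  0x0675 + 0x3FB8 = 0x0462D
  0x462D + 0xA31F = 0x0E94C
  0xE94C + 0x1D97 = 0x106E3 → wrap carry → 0x06E4
  0x06E4 + 0xA0D9 = 0x0A7BD
One's-complement sum = 0xA7BD.
Checksum = ~0xA7BD & 0xFFFF = 0x5842.

5842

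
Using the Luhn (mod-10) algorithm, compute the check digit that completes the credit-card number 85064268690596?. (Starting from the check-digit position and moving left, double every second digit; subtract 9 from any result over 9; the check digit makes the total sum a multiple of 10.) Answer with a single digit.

9

Partial digits right→left: 6 9 5 0 9 6 8 6 2 4 6 0 5 8
Double every second digit counting from the check-digit position (so the 1st, 3rd, 5th, ... of the partial from the right).
  doubled (with −9 where >9): 3 1 9 7 4 3 1 → sum 28
  kept as-is: 9 0 6 6 4 0 8 → sum 33
Total = 28 + 33 = 61.
Check digit = (10 − (61 mod 10)) mod 10 = 9.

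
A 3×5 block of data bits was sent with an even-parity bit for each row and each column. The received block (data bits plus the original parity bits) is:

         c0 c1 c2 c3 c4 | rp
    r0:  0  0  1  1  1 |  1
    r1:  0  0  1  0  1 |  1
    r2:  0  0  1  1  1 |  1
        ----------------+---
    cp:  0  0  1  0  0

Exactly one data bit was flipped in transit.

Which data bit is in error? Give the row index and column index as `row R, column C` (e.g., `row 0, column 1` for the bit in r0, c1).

Recompute each row's even parity and compare to rp:
  r0: data parity 1, sent rp 1 → ok
  r1: data parity 0, sent rp 1 → mismatch
  r2: data parity 1, sent rp 1 → ok
Recompute each column's even parity and compare to cp:
  c0: data parity 0, sent cp 0 → ok
  c1: data parity 0, sent cp 0 → ok
  c2: data parity 1, sent cp 1 → ok
  c3: data parity 0, sent cp 0 → ok
  c4: data parity 1, sent cp 0 → mismatch
Exactly one row (r1) and one column (c4) fail → the flipped bit is at their intersection.

row 1, column 4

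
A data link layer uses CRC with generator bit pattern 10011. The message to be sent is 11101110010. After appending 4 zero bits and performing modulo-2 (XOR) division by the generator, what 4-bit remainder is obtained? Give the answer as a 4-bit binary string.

Append 4 zeros: 111011100100000. Divide by 10011 (XOR where the leading bit is 1):
  pos 0: 11101 XOR 10011 = 01110
  pos 1: 11101 XOR 10011 = 01110
  pos 2: 11101 XOR 10011 = 01110
  pos 3: 11100 XOR 10011 = 01111
  pos 4: 11110 XOR 10011 = 01101
  pos 5: 11011 XOR 10011 = 01000
  pos 6: 10000 XOR 10011 = 00011
  pos 9: 11000 XOR 10011 = 01011
  pos 10: 10110 XOR 10011 = 00101
Remainder (last 4 bits) = 0101. This is the CRC / FCS.

0101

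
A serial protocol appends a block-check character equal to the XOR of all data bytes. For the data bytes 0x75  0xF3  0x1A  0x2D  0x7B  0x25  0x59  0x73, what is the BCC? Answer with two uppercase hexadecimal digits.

C5

XOR the bytes together:
  start with 0x75
  0x75 ⊕ 0xF3 = 0x86
  0x86 ⊕ 0x1A = 0x9C
  0x9C ⊕ 0x2D = 0xB1
  0xB1 ⊕ 0x7B = 0xCA
  0xCA ⊕ 0x25 = 0xEF
  0xEF ⊕ 0x59 = 0xB6
  0xB6 ⊕ 0x73 = 0xC5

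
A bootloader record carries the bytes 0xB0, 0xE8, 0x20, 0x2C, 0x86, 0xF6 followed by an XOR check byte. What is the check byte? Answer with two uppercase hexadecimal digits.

24

XOR the bytes together:
  start with 0xB0
  0xB0 ⊕ 0xE8 = 0x58
  0x58 ⊕ 0x20 = 0x78
  0x78 ⊕ 0x2C = 0x54
  0x54 ⊕ 0x86 = 0xD2
  0xD2 ⊕ 0xF6 = 0x24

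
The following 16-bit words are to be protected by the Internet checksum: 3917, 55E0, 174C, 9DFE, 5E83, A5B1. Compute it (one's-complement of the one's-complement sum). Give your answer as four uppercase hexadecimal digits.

B788

One's-complement addition (fold any carry out of bit 15 back into bit 0):
  0x3917 + 0x55E0 = 0x08EF7
  0x8EF7 + 0x174C = 0x0A643
  0xA643 + 0x9DFE = 0x14441 → wrap carry → 0x4442
  0x4442 + 0x5E83 = 0x0A2C5
  0xA2C5 + 0xA5B1 = 0x14876 → wrap carry → 0x4877
One's-complement sum = 0x4877.
Checksum = ~0x4877 & 0xFFFF = 0xB788.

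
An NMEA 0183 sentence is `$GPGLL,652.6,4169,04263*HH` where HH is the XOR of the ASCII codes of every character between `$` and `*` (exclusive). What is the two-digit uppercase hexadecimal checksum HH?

XOR the ASCII codes of the payload characters:
  'G' = 0x47 → acc = 0x47
  'P' = 0x50 → acc = 0x17
  'G' = 0x47 → acc = 0x50
  'L' = 0x4C → acc = 0x1C
  'L' = 0x4C → acc = 0x50
  ',' = 0x2C → acc = 0x7C
  '6' = 0x36 → acc = 0x4A
  '5' = 0x35 → acc = 0x7F
  '2' = 0x32 → acc = 0x4D
  '.' = 0x2E → acc = 0x63
  '6' = 0x36 → acc = 0x55
  ',' = 0x2C → acc = 0x79
  '4' = 0x34 → acc = 0x4D
  '1' = 0x31 → acc = 0x7C
  '6' = 0x36 → acc = 0x4A
  '9' = 0x39 → acc = 0x73
  ',' = 0x2C → acc = 0x5F
  '0' = 0x30 → acc = 0x6F
  '4' = 0x34 → acc = 0x5B
  '2' = 0x32 → acc = 0x69
  '6' = 0x36 → acc = 0x5F
  '3' = 0x33 → acc = 0x6C
Checksum = 0x6C.

6C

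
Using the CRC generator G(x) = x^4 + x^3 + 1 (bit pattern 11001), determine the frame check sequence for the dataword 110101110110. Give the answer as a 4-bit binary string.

Append 4 zeros: 1101011101100000. Divide by 11001 (XOR where the leading bit is 1):
  pos 0: 11010 XOR 11001 = 00011
  pos 3: 11111 XOR 11001 = 00110
  pos 5: 11001 XOR 11001 = 00000
  pos 10: 10000 XOR 11001 = 01001
  pos 11: 10010 XOR 11001 = 01011
Remainder (last 4 bits) = 1011. This is the CRC / FCS.

1011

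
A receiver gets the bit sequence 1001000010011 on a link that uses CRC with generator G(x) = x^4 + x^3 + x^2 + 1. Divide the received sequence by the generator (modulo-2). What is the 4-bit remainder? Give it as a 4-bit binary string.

1101

Modulo-2 division of 1001000010011 by 11101:
  pos 0: 10010 XOR 11101 = 01111
  pos 1: 11110 XOR 11101 = 00011
  pos 4: 11001 XOR 11101 = 00100
  pos 6: 10000 XOR 11101 = 01101
  pos 7: 11011 XOR 11101 = 00110
Remainder = 1101 (nonzero — an error is detected).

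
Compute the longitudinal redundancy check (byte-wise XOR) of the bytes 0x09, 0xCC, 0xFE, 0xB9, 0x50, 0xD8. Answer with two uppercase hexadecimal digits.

XOR the bytes together:
  start with 0x09
  0x09 ⊕ 0xCC = 0xC5
  0xC5 ⊕ 0xFE = 0x3B
  0x3B ⊕ 0xB9 = 0x82
  0x82 ⊕ 0x50 = 0xD2
  0xD2 ⊕ 0xD8 = 0x0A

0A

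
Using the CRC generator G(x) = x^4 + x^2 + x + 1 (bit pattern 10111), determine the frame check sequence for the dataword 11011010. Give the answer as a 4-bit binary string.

Append 4 zeros: 110110100000. Divide by 10111 (XOR where the leading bit is 1):
  pos 0: 11011 XOR 10111 = 01100
  pos 1: 11000 XOR 10111 = 01111
  pos 2: 11111 XOR 10111 = 01000
  pos 3: 10000 XOR 10111 = 00111
  pos 5: 11100 XOR 10111 = 01011
  pos 6: 10110 XOR 10111 = 00001
Remainder (last 4 bits) = 0010. This is the CRC / FCS.

0010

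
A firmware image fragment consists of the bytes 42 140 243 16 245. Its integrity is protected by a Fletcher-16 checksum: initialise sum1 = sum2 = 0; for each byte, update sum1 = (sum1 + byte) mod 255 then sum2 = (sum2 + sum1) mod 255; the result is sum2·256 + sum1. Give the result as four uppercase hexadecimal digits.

F6B0

Running sums (mod 255):
  after byte 0 (42): sum1=42, sum2=42
  after byte 1 (140): sum1=182, sum2=224
  after byte 2 (243): sum1=170, sum2=139
  after byte 3 (16): sum1=186, sum2=70
  after byte 4 (245): sum1=176, sum2=246
Checksum = sum2·256 + sum1 = 246·256 + 176 = 63152 = 0xF6B0.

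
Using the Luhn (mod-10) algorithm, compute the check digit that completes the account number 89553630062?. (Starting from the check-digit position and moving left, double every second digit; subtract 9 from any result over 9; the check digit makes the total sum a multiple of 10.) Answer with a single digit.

Partial digits right→left: 2 6 0 0 3 6 3 5 5 9 8
Double every second digit counting from the check-digit position (so the 1st, 3rd, 5th, ... of the partial from the right).
  doubled (with −9 where >9): 4 0 6 6 1 7 → sum 24
  kept as-is: 6 0 6 5 9 → sum 26
Total = 24 + 26 = 50.
Check digit = (10 − (50 mod 10)) mod 10 = 0.

0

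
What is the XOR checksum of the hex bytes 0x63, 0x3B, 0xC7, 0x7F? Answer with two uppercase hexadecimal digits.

XOR the bytes together:
  start with 0x63
  0x63 ⊕ 0x3B = 0x58
  0x58 ⊕ 0xC7 = 0x9F
  0x9F ⊕ 0x7F = 0xE0

E0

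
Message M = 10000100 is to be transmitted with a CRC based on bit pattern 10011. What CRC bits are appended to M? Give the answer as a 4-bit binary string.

Append 4 zeros: 100001000000. Divide by 10011 (XOR where the leading bit is 1):
  pos 0: 10000 XOR 10011 = 00011
  pos 3: 11100 XOR 10011 = 01111
  pos 4: 11110 XOR 10011 = 01101
  pos 5: 11010 XOR 10011 = 01001
  pos 6: 10010 XOR 10011 = 00001
Remainder (last 4 bits) = 0010. This is the CRC / FCS.

0010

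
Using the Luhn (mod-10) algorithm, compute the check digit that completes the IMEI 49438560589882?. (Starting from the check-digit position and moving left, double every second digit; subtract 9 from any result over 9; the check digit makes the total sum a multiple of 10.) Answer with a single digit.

Partial digits right→left: 2 8 8 9 8 5 0 6 5 8 3 4 9 4
Double every second digit counting from the check-digit position (so the 1st, 3rd, 5th, ... of the partial from the right).
  doubled (with −9 where >9): 4 7 7 0 1 6 9 → sum 34
  kept as-is: 8 9 5 6 8 4 4 → sum 44
Total = 34 + 44 = 78.
Check digit = (10 − (78 mod 10)) mod 10 = 2.

2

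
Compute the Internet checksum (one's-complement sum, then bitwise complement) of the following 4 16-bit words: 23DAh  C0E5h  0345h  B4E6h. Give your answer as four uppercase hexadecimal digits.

6314

One's-complement addition (fold any carry out of bit 15 back into bit 0):
  0x23DA + 0xC0E5 = 0x0E4BF
  0xE4BF + 0x0345 = 0x0E804
  0xE804 + 0xB4E6 = 0x19CEA → wrap carry → 0x9CEB
One's-complement sum = 0x9CEB.
Checksum = ~0x9CEB & 0xFFFF = 0x6314.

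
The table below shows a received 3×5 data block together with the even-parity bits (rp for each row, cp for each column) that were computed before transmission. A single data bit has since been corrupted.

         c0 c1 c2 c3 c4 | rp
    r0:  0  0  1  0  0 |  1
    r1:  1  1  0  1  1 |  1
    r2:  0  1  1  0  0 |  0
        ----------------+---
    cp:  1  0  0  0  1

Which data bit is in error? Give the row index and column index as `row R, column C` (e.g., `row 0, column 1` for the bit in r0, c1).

row 1, column 3

Recompute each row's even parity and compare to rp:
  r0: data parity 1, sent rp 1 → ok
  r1: data parity 0, sent rp 1 → mismatch
  r2: data parity 0, sent rp 0 → ok
Recompute each column's even parity and compare to cp:
  c0: data parity 1, sent cp 1 → ok
  c1: data parity 0, sent cp 0 → ok
  c2: data parity 0, sent cp 0 → ok
  c3: data parity 1, sent cp 0 → mismatch
  c4: data parity 1, sent cp 1 → ok
Exactly one row (r1) and one column (c3) fail → the flipped bit is at their intersection.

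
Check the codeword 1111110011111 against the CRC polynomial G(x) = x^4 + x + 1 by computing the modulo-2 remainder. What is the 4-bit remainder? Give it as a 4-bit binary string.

Modulo-2 division of 1111110011111 by 10011:
  pos 0: 11111 XOR 10011 = 01100
  pos 1: 11001 XOR 10011 = 01010
  pos 2: 10100 XOR 10011 = 00111
  pos 4: 11101 XOR 10011 = 01110
  pos 5: 11101 XOR 10011 = 01110
  pos 6: 11101 XOR 10011 = 01110
  pos 7: 11101 XOR 10011 = 01110
  pos 8: 11101 XOR 10011 = 01110
Remainder = 1110 (nonzero — an error is detected).

1110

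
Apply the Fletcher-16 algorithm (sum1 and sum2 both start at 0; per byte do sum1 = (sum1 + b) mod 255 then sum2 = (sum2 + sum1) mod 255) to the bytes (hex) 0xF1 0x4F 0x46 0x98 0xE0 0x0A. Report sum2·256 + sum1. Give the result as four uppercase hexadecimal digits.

E60B

Running sums (mod 255):
  after byte 0 (0xF1): sum1=241, sum2=241
  after byte 1 (0x4F): sum1=65, sum2=51
  after byte 2 (0x46): sum1=135, sum2=186
  after byte 3 (0x98): sum1=32, sum2=218
  after byte 4 (0xE0): sum1=1, sum2=219
  after byte 5 (0x0A): sum1=11, sum2=230
Checksum = sum2·256 + sum1 = 230·256 + 11 = 58891 = 0xE60B.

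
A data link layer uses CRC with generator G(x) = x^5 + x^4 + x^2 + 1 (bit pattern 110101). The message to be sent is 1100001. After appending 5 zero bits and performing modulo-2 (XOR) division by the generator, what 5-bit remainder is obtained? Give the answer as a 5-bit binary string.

Append 5 zeros: 110000100000. Divide by 110101 (XOR where the leading bit is 1):
  pos 0: 110000 XOR 110101 = 000101
  pos 3: 101100 XOR 110101 = 011001
  pos 4: 110010 XOR 110101 = 000111
Remainder (last 5 bits) = 11100. This is the CRC / FCS.

11100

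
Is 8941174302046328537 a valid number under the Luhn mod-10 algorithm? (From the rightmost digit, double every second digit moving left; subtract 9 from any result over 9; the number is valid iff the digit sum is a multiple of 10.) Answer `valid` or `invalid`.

From the right, keep odd positions and double even positions (subtract 9 from any doubled value over 9):
  doubled (positions 2,4,...): 6 7 6 8 4 6 5 2 9 → sum 53
  kept (positions 1,3,...): 7 5 2 6 0 0 4 1 4 8 → sum 37
Total = 90.
90 mod 10 = 0, so the number is valid.

valid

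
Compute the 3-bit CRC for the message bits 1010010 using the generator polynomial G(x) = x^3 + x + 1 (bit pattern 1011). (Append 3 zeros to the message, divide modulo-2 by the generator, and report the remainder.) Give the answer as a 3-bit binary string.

011

Append 3 zeros: 1010010000. Divide by 1011 (XOR where the leading bit is 1):
  pos 0: 1010 XOR 1011 = 0001
  pos 3: 1010 XOR 1011 = 0001
  pos 6: 1000 XOR 1011 = 0011
Remainder (last 3 bits) = 011. This is the CRC / FCS.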